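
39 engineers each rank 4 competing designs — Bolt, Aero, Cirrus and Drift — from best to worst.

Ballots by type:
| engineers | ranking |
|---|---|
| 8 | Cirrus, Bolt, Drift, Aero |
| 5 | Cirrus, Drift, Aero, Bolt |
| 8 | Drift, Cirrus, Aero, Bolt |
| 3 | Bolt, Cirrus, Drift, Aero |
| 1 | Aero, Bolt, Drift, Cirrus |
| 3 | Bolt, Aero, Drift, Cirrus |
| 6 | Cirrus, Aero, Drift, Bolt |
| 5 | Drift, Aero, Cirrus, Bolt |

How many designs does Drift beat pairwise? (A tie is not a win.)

Drift against each rival (39 engineers):
Drift vs Bolt: 24 to 15, Drift.
Drift vs Aero: Drift wins 29–10.
Drift vs Cirrus: Drift is ranked higher on 8+1+3+5 = 17 ballots, Cirrus on 22. Cirrus wins 22–17.
Drift beats Bolt, Aero; loses to Cirrus — 2 pairwise wins.

2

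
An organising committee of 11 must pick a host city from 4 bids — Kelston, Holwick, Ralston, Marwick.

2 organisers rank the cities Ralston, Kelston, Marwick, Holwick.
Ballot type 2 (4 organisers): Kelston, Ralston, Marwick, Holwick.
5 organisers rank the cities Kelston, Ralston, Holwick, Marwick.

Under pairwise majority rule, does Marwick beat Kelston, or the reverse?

No ballot ranks Marwick above Kelston: 0.
Ballots ranking Kelston above Marwick: 11 − 0 = 11.
Kelston wins the head-to-head 11–0.

Kelston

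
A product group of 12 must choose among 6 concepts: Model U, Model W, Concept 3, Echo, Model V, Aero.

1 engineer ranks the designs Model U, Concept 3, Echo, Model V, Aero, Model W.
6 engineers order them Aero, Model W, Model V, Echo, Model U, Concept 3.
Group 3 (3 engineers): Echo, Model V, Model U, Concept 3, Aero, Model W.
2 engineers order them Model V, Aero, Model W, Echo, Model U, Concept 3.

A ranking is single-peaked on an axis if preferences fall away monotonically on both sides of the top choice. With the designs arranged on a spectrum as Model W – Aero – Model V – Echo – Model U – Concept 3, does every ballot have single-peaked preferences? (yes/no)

Axis positions: Model W=1, Aero=2, Model V=3, Echo=4, Model U=5, Concept 3=6.
Group 1 (peak Model U at position 5): ranking walks positions 5-6-4-3-2-1, expanding outward from the peak — single-peaked.
Group 2 (peak Aero at position 2): ranking walks positions 2-1-3-4-5-6, expanding outward from the peak — single-peaked.
Group 3 (peak Echo at position 4): ranking walks positions 4-3-5-6-2-1, expanding outward from the peak — single-peaked.
Group 4 (peak Model V at position 3): ranking walks positions 3-2-1-4-5-6, expanding outward from the peak — single-peaked.
Every ranking is single-peaked on this axis.

yes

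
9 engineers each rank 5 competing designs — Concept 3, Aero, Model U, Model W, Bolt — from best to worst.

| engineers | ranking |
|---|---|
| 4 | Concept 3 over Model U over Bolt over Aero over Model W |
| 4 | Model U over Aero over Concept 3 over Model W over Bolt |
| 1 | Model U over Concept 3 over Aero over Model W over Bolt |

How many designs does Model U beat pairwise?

4

Model U against each rival (9 engineers):
Model U–Concept 3: Model U 5–4.
Model U vs Aero: 4+4+1 = 9 for Model U, 0 for Aero — Model U by 9–0.
Model U vs Model W: Model U, 9–0.
Model U–Bolt: Model U 9–0.
Model U beats Concept 3, Aero, Model W, Bolt — 4 pairwise wins.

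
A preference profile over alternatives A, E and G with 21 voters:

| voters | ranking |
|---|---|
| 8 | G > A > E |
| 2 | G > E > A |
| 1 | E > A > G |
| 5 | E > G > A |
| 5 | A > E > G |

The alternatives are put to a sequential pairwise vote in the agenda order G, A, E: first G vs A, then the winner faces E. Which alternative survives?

E

Round 1: G vs A — 15–6, G advances.
Round 2: G vs E — 10–11, E advances.
E survives the agenda.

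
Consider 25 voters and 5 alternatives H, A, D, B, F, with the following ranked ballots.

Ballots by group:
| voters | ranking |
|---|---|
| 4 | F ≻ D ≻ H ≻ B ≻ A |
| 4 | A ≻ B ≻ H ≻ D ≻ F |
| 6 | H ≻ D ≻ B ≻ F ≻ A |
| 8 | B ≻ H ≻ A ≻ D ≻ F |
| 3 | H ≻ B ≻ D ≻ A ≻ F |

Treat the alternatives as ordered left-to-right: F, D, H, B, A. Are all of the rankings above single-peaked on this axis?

yes

Axis positions: F=1, D=2, H=3, B=4, A=5.
Group 1 (peak F at position 1): ranking walks positions 1-2-3-4-5, expanding outward from the peak — single-peaked.
Group 2 (peak A at position 5): ranking walks positions 5-4-3-2-1, expanding outward from the peak — single-peaked.
Group 3 (peak H at position 3): ranking walks positions 3-2-4-1-5, expanding outward from the peak — single-peaked.
Group 4 (peak B at position 4): ranking walks positions 4-3-5-2-1, expanding outward from the peak — single-peaked.
Group 5 (peak H at position 3): ranking walks positions 3-4-2-5-1, expanding outward from the peak — single-peaked.
Every ranking is single-peaked on this axis.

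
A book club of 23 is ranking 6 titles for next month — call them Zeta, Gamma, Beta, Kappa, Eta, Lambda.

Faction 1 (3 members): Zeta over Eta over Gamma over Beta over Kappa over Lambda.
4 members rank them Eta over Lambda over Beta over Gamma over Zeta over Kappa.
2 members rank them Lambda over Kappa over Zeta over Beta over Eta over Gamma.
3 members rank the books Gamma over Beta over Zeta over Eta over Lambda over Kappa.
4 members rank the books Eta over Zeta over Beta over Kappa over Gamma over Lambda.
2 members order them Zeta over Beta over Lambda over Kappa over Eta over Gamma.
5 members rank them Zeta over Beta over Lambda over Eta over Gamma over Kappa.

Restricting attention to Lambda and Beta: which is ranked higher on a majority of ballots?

Ballots ranking Lambda above Beta: 4 + 2 = 6.
Ballots ranking Beta above Lambda: 23 − 6 = 17.
Beta wins the head-to-head 17–6.

Beta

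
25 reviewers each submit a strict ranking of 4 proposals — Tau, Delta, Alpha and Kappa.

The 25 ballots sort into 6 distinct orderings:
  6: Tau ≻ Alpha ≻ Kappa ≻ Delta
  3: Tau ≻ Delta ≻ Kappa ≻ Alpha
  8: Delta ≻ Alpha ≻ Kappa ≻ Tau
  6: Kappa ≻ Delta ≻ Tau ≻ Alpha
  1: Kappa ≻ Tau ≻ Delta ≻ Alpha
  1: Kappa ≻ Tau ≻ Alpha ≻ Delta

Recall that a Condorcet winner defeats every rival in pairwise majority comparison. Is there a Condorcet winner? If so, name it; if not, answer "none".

none

Head-to-head results (25 reviewers):
Tau–Delta: Delta 14–11.
Tau vs Alpha: Tau, 17–8.
Tau vs Kappa: Kappa wins 16–9.
Delta vs Alpha: Delta wins 18–7.
Delta vs Kappa: Kappa wins 14–11.
Alpha–Kappa: Alpha 14–11.
No project is unbeaten: Tau loses to Delta; Delta loses to Kappa; Alpha loses to Tau; Kappa loses to Alpha. In particular Tau > Alpha > Kappa > Tau is a majority cycle — no Condorcet winner exists.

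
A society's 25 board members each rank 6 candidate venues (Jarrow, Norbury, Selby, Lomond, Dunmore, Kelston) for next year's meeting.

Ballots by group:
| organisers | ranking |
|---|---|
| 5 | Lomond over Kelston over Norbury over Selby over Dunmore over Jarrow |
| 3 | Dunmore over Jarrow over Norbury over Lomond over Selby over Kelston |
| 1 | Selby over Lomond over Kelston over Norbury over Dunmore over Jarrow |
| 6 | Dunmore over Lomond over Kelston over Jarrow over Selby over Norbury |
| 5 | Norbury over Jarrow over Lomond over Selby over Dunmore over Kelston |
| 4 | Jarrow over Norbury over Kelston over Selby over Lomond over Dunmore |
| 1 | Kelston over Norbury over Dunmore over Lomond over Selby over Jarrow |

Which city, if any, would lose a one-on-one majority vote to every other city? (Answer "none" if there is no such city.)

none

Pairwise majorities:
Jarrow vs Norbury: Jarrow preferred on 3+6+4 = 13 ballots; Jarrow wins 13–12.
Jarrow vs Selby: 3+6+5+4 = 18 for Jarrow, 7 for Selby — Jarrow by 18–7.
Jarrow–Lomond: Lomond 13–12.
Jarrow vs Dunmore: Jarrow preferred on 5+4 = 9 ballots; Dunmore wins 16–9.
Jarrow vs Kelston: 3+5+4 = 12 for Jarrow, 13 for Kelston — Kelston by 13–12.
Norbury vs Selby: 18 to 7, Norbury.
Norbury vs Lomond: Norbury preferred on 3+5+4+1 = 13 ballots; Norbury wins 13–12.
Norbury vs Dunmore: Norbury wins 16–9.
Norbury vs Kelston: 3+5+4 = 12 for Norbury, 13 for Kelston — Kelston by 13–12.
Selby vs Lomond: 1+4 = 5 for Selby, 20 for Lomond — Lomond by 20–5.
Selby vs Dunmore: 15 to 10, Selby.
Selby vs Kelston: Selby is ranked higher on 3+1+5 = 9 ballots, Kelston on 16. Kelston wins 16–9.
Lomond vs Dunmore: Lomond wins 15–10.
Lomond vs Kelston: 20 to 5, Lomond.
Dunmore vs Kelston: Dunmore preferred on 3+6+5 = 14 ballots; Dunmore wins 14–11.
Every city wins at least one matchup (Jarrow beats Norbury; Norbury beats Selby; Selby beats Dunmore; Lomond beats Jarrow; Dunmore beats Jarrow; Kelston beats Jarrow), so there is no Condorcet loser.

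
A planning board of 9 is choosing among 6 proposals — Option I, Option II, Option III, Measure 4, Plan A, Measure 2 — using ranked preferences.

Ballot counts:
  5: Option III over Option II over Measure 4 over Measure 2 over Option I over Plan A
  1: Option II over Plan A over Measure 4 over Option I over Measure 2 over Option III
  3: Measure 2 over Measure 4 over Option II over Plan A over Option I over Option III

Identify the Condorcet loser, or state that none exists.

Head-to-head results (9 council members):
Option I vs Option II: Option II, 9–0.
Option I vs Option III: Option III wins 5–4.
Option I vs Measure 4: 0 to 9, Measure 4.
Option I vs Plan A: Option I preferred on 5 ballots; Option I wins 5–4.
Option I vs Measure 2: Measure 2, 8–1.
Option II vs Option III: Option II preferred on 1+3 = 4 ballots; Option III wins 5–4.
Option II vs Measure 4: 5+1 = 6 for Option II, 3 for Measure 4 — Option II by 6–3.
Option II vs Plan A: Option II preferred on 5+1+3 = 9 ballots; Option II wins 9–0.
Option II vs Measure 2: Option II is ranked higher on 5+1 = 6 ballots, Measure 2 on 3. Option II wins 6–3.
Option III vs Measure 4: 5 for Option III, 4 for Measure 4 — Option III by 5–4.
Option III–Plan A: Option III 5–4.
Option III–Measure 2: Option III 5–4.
Measure 4 vs Plan A: 8 to 1, Measure 4.
Measure 4 vs Measure 2: 6 to 3, Measure 4.
Plan A vs Measure 2: 1 to 8, Measure 2.
Plan A is beaten in every head-to-head and is the Condorcet loser.

Plan A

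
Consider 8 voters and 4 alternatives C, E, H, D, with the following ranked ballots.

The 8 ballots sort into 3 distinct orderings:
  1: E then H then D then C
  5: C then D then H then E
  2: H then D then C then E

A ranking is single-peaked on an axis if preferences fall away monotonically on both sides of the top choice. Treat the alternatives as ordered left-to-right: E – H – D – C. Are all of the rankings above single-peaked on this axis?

Axis positions: E=1, H=2, D=3, C=4.
Cluster 1 (peak E at position 1): ranking walks positions 1-2-3-4, expanding outward from the peak — single-peaked.
Cluster 2 (peak C at position 4): ranking walks positions 4-3-2-1, expanding outward from the peak — single-peaked.
Cluster 3 (peak H at position 2): ranking walks positions 2-3-4-1, expanding outward from the peak — single-peaked.
Every ranking is single-peaked on this axis.

yes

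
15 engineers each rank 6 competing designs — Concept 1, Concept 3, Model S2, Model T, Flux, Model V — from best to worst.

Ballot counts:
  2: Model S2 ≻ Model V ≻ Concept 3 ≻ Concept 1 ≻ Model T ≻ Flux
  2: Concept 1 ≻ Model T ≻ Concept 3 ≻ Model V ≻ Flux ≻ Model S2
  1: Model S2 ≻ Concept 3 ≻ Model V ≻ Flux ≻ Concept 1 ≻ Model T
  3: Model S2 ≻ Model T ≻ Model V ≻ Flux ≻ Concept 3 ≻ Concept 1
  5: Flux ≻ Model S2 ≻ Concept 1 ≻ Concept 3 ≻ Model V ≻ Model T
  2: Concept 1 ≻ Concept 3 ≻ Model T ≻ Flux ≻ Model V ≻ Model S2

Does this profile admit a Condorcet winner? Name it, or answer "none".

none

Pairwise majorities:
Concept 1 vs Concept 3: Concept 1 preferred on 2+5+2 = 9 ballots; Concept 1 wins 9–6.
Concept 1 vs Model S2: Concept 1 preferred on 2+2 = 4 ballots; Model S2 wins 11–4.
Concept 1 vs Model T: Concept 1 is ranked higher on 2+2+1+5+2 = 12 ballots, Model T on 3. Concept 1 wins 12–3.
Concept 1 vs Flux: Concept 1 preferred on 2+2+2 = 6 ballots; Flux wins 9–6.
Concept 1 vs Model V: Concept 1 is ranked higher on 2+5+2 = 9 ballots, Model V on 6. Concept 1 wins 9–6.
Concept 3 vs Model S2: 2+2 = 4 for Concept 3, 11 for Model S2 — Model S2 by 11–4.
Concept 3 vs Model T: Concept 3 is ranked higher on 2+1+5+2 = 10 ballots, Model T on 5. Concept 3 wins 10–5.
Concept 3 vs Flux: Concept 3 preferred on 2+2+1+2 = 7 ballots; Flux wins 8–7.
Concept 3 vs Model V: 2+1+5+2 = 10 for Concept 3, 5 for Model V — Concept 3 by 10–5.
Model S2 vs Model T: Model S2 is ranked higher on 2+1+3+5 = 11 ballots, Model T on 4. Model S2 wins 11–4.
Model S2 vs Flux: 6 to 9, Flux.
Model S2 vs Model V: 11 to 4, Model S2.
Model T vs Flux: 9 to 6, Model T.
Model T vs Model V: 2+3+2 = 7 for Model T, 8 for Model V — Model V by 8–7.
Flux vs Model V: 5+2 = 7 for Flux, 8 for Model V — Model V by 8–7.
No design is unbeaten: Concept 1 loses to Model S2; Concept 3 loses to Concept 1; Model S2 loses to Flux; Model T loses to Concept 1; Flux loses to Model T; Model V loses to Concept 1. In particular Concept 1 beats Model T beats Flux beats Concept 1 is a majority cycle — no Condorcet winner exists.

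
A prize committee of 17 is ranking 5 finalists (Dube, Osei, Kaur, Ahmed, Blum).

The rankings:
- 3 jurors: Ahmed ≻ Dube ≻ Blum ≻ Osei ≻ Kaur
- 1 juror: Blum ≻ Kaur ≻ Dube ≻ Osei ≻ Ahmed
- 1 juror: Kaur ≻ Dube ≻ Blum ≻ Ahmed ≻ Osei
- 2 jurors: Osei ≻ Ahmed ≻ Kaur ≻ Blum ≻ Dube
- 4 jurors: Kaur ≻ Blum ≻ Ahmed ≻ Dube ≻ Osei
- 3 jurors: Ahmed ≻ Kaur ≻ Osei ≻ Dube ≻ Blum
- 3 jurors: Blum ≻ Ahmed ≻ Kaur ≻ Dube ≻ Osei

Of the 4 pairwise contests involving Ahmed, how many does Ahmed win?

3

Ahmed against each rival (17 jurors):
Ahmed vs Dube: Ahmed preferred on 3+2+4+3+3 = 15 ballots; Ahmed wins 15–2.
Ahmed vs Osei: 14 to 3, Ahmed.
Ahmed vs Kaur: Ahmed, 11–6.
Ahmed vs Blum: Blum wins 9–8.
Ahmed beats Dube, Osei, Kaur; loses to Blum — 3 pairwise wins.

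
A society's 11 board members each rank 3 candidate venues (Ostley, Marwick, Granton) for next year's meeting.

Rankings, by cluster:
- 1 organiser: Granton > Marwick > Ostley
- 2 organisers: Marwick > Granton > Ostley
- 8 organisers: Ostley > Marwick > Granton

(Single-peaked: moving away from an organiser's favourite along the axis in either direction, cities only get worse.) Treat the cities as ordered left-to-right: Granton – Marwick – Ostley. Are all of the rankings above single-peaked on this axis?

yes

Axis positions: Granton=1, Marwick=2, Ostley=3.
Cluster 1 (peak Granton at position 1): ranking walks positions 1-2-3, expanding outward from the peak — single-peaked.
Cluster 2 (peak Marwick at position 2): ranking walks positions 2-1-3, expanding outward from the peak — single-peaked.
Cluster 3 (peak Ostley at position 3): ranking walks positions 3-2-1, expanding outward from the peak — single-peaked.
Every ranking is single-peaked on this axis.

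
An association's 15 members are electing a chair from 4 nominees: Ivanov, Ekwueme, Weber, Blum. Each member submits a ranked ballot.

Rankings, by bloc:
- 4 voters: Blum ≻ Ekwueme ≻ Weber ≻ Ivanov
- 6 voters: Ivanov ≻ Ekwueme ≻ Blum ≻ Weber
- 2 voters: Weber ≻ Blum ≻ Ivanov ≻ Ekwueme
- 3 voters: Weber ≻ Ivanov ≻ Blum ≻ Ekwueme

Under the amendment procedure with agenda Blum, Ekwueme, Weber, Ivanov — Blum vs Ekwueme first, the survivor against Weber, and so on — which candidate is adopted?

Round 1: Blum vs Ekwueme — 9–6, Blum advances.
Round 2: Blum vs Weber — 10–5, Blum advances.
Round 3: Blum vs Ivanov — 6–9, Ivanov advances.
The agenda winner is Ivanov.

Ivanov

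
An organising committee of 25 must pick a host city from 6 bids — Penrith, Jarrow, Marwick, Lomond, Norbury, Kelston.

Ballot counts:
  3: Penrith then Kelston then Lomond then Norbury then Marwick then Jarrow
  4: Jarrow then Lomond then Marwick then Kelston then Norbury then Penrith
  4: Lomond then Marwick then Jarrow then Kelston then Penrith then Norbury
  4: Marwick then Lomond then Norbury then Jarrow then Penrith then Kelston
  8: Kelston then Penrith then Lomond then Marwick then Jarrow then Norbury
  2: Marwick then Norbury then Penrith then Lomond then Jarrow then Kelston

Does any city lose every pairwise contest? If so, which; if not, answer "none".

Norbury

Head-to-head results (25 organisers):
Penrith vs Jarrow: 3+8+2 = 13 for Penrith, 12 for Jarrow — Penrith by 13–12.
Penrith vs Marwick: 3+8 = 11 for Penrith, 14 for Marwick — Marwick by 14–11.
Penrith vs Lomond: Penrith is ranked higher on 3+8+2 = 13 ballots, Lomond on 12. Penrith wins 13–12.
Penrith–Norbury: Penrith 15–10.
Penrith vs Kelston: Penrith preferred on 3+4+2 = 9 ballots; Kelston wins 16–9.
Jarrow vs Marwick: Jarrow is ranked higher on 4 ballots, Marwick on 21. Marwick wins 21–4.
Jarrow vs Lomond: Jarrow preferred on 4 ballots; Lomond wins 21–4.
Jarrow vs Norbury: Jarrow, 16–9.
Jarrow–Kelston: Jarrow 14–11.
Marwick–Lomond: Lomond 19–6.
Marwick vs Norbury: Marwick is ranked higher on 4+4+4+8+2 = 22 ballots, Norbury on 3. Marwick wins 22–3.
Marwick vs Kelston: Marwick wins 14–11.
Lomond vs Norbury: 3+4+4+4+8 = 23 for Lomond, 2 for Norbury — Lomond by 23–2.
Lomond vs Kelston: 4+4+4+2 = 14 for Lomond, 11 for Kelston — Lomond by 14–11.
Norbury–Kelston: Kelston 19–6.
Norbury is beaten in every head-to-head and is the Condorcet loser.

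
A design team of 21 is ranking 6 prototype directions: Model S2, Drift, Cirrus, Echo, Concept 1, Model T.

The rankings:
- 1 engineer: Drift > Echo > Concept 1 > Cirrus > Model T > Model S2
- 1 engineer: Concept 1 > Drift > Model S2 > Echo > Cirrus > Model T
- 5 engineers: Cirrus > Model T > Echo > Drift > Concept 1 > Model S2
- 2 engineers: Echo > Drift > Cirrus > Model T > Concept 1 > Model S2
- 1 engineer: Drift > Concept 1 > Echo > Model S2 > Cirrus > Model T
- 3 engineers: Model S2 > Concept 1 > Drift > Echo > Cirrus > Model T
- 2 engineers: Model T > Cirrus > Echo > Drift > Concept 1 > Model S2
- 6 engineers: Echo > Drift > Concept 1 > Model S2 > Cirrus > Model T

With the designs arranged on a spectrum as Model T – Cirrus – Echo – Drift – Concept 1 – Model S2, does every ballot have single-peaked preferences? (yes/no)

yes

Axis positions: Model T=1, Cirrus=2, Echo=3, Drift=4, Concept 1=5, Model S2=6.
Type 1 (peak Drift at position 4): ranking walks positions 4-3-5-2-1-6, expanding outward from the peak — single-peaked.
Type 2 (peak Concept 1 at position 5): ranking walks positions 5-4-6-3-2-1, expanding outward from the peak — single-peaked.
Type 3 (peak Cirrus at position 2): ranking walks positions 2-1-3-4-5-6, expanding outward from the peak — single-peaked.
Type 4 (peak Echo at position 3): ranking walks positions 3-4-2-1-5-6, expanding outward from the peak — single-peaked.
Type 5 (peak Drift at position 4): ranking walks positions 4-5-3-6-2-1, expanding outward from the peak — single-peaked.
Type 6 (peak Model S2 at position 6): ranking walks positions 6-5-4-3-2-1, expanding outward from the peak — single-peaked.
Type 7 (peak Model T at position 1): ranking walks positions 1-2-3-4-5-6, expanding outward from the peak — single-peaked.
Type 8 (peak Echo at position 3): ranking walks positions 3-4-5-6-2-1, expanding outward from the peak — single-peaked.
Every ranking is single-peaked on this axis.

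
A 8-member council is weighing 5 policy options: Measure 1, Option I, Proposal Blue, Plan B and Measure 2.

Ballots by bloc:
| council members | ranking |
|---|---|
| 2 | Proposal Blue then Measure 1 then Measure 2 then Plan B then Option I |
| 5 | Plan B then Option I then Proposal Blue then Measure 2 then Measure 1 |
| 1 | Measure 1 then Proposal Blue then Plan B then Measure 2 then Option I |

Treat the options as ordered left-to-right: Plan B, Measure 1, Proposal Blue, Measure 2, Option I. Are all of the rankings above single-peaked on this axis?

Axis positions: Plan B=1, Measure 1=2, Proposal Blue=3, Measure 2=4, Option I=5.
Bloc 1 (peak Proposal Blue at position 3): ranking walks positions 3-2-4-1-5, expanding outward from the peak — single-peaked.
Bloc 2: ranking walks positions 1-5-3-4-2; Option I is ranked above Measure 1 even though Measure 1 lies between Option I and the peak Plan B on the axis — preferences dip and rise again. Not single-peaked.
Bloc 3 (peak Measure 1 at position 2): ranking walks positions 2-3-1-4-5, expanding outward from the peak — single-peaked.
Bloc 2 violates single-peakedness, so the profile is not single-peaked on this axis.

no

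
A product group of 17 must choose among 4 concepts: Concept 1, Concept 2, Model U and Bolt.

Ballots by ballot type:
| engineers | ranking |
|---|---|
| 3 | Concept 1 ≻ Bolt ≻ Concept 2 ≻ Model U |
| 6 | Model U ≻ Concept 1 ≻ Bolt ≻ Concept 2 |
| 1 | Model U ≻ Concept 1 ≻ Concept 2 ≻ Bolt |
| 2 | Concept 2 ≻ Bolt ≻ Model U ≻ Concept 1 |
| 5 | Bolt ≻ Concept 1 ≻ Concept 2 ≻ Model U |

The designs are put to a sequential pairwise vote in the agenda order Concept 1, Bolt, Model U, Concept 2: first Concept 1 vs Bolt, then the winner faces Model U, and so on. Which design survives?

Round 1: Concept 1 vs Bolt — 10–7, Concept 1 advances.
Round 2: Concept 1 vs Model U — 8–9, Model U advances.
Round 3: Model U vs Concept 2 — 7–10, Concept 2 advances.
Concept 2 survives the agenda.

Concept 2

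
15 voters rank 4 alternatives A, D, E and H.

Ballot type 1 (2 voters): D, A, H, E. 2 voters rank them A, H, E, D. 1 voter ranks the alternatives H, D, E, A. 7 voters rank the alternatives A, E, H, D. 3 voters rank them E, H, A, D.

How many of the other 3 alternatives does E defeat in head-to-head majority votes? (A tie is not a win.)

E against each rival (15 voters):
E vs A: E is ranked higher on 1+3 = 4 ballots, A on 11. A wins 11–4.
E vs D: 12 to 3, E.
E vs H: 7+3 = 10 for E, 5 for H — E by 10–5.
E beats D, H; loses to A — 2 pairwise wins.

2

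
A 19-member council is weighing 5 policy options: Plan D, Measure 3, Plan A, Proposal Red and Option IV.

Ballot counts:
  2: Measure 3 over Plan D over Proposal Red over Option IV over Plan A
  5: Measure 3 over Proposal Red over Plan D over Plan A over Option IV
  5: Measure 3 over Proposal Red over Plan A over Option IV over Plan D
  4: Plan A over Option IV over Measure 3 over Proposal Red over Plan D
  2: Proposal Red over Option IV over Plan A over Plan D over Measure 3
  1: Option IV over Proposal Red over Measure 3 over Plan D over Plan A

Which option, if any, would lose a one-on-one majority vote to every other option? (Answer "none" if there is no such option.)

Plan D

Head-to-head results (19 council members):
Plan D vs Measure 3: 2 for Plan D, 17 for Measure 3 — Measure 3 by 17–2.
Plan D vs Plan A: Plan A wins 11–8.
Plan D vs Proposal Red: Plan D preferred on 2 ballots; Proposal Red wins 17–2.
Plan D vs Option IV: 7 to 12, Option IV.
Measure 3 vs Plan A: 13 to 6, Measure 3.
Measure 3 vs Proposal Red: Measure 3, 16–3.
Measure 3 vs Option IV: Measure 3 preferred on 2+5+5 = 12 ballots; Measure 3 wins 12–7.
Plan A vs Proposal Red: Plan A preferred on 4 ballots; Proposal Red wins 15–4.
Plan A vs Option IV: 5+5+4 = 14 for Plan A, 5 for Option IV — Plan A by 14–5.
Proposal Red vs Option IV: Proposal Red is ranked higher on 2+5+5+2 = 14 ballots, Option IV on 5. Proposal Red wins 14–5.
Plan D loses to every other option — it is the Condorcet loser.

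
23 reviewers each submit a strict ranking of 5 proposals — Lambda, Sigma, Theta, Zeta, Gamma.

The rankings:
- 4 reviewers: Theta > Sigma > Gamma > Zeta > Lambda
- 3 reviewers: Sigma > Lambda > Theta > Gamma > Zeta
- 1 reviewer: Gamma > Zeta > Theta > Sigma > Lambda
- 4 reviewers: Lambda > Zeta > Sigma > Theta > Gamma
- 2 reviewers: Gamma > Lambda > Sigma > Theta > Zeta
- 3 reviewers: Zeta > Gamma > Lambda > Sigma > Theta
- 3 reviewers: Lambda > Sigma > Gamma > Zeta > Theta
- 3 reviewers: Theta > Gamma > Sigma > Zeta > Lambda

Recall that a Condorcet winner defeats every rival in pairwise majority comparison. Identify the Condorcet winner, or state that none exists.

Head-to-head results (23 reviewers):
Lambda vs Sigma: Lambda is ranked higher on 4+2+3+3 = 12 ballots, Sigma on 11. Lambda wins 12–11.
Lambda vs Theta: 3+4+2+3+3 = 15 for Lambda, 8 for Theta — Lambda by 15–8.
Lambda vs Zeta: 3+4+2+3 = 12 for Lambda, 11 for Zeta — Lambda by 12–11.
Lambda vs Gamma: Gamma wins 13–10.
Sigma–Theta: Sigma 15–8.
Sigma vs Zeta: Sigma, 15–8.
Sigma vs Gamma: Sigma is ranked higher on 4+3+4+3 = 14 ballots, Gamma on 9. Sigma wins 14–9.
Theta vs Zeta: Theta, 12–11.
Theta–Gamma: Theta 14–9.
Zeta vs Gamma: Zeta is ranked higher on 4+3 = 7 ballots, Gamma on 16. Gamma wins 16–7.
No project is unbeaten: Lambda loses to Gamma; Sigma loses to Lambda; Theta loses to Lambda; Zeta loses to Lambda; Gamma loses to Sigma. In particular Lambda → Sigma → Gamma → Lambda is a majority cycle — no Condorcet winner exists.

none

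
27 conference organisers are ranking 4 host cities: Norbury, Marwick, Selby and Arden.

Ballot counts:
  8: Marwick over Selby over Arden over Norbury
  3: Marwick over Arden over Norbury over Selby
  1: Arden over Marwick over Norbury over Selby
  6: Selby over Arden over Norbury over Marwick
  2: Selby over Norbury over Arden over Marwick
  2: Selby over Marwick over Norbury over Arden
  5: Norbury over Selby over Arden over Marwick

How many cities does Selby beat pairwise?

3

Selby against each rival (27 organisers):
Selby vs Norbury: 18 to 9, Selby.
Selby vs Marwick: Selby is ranked higher on 6+2+2+5 = 15 ballots, Marwick on 12. Selby wins 15–12.
Selby vs Arden: 8+6+2+2+5 = 23 for Selby, 4 for Arden — Selby by 23–4.
Selby beats Norbury, Marwick, Arden — 3 pairwise wins.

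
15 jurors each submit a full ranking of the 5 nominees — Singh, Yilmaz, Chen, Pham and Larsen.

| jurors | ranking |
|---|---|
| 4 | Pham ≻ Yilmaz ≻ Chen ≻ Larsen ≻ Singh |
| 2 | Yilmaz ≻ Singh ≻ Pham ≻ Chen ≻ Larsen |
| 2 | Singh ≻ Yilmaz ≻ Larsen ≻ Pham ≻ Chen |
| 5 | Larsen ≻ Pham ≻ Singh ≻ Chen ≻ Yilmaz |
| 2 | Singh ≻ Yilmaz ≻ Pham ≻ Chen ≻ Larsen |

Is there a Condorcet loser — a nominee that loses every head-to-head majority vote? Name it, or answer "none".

Pairwise majorities:
Singh vs Yilmaz: Singh preferred on 2+5+2 = 9 ballots; Singh wins 9–6.
Singh–Chen: Singh 11–4.
Singh vs Pham: Singh preferred on 2+2+2 = 6 ballots; Pham wins 9–6.
Singh vs Larsen: Singh preferred on 2+2+2 = 6 ballots; Larsen wins 9–6.
Yilmaz vs Chen: Yilmaz preferred on 4+2+2+2 = 10 ballots; Yilmaz wins 10–5.
Yilmaz vs Pham: Yilmaz preferred on 2+2+2 = 6 ballots; Pham wins 9–6.
Yilmaz–Larsen: Yilmaz 10–5.
Chen vs Pham: Pham wins 15–0.
Chen vs Larsen: 4+2+2 = 8 for Chen, 7 for Larsen — Chen by 8–7.
Pham vs Larsen: 4+2+2 = 8 for Pham, 7 for Larsen — Pham by 8–7.
No nominee is winless: Singh beats Yilmaz; Yilmaz beats Chen; Chen beats Larsen; Pham beats Singh; Larsen beats Singh. There is no Condorcet loser.

none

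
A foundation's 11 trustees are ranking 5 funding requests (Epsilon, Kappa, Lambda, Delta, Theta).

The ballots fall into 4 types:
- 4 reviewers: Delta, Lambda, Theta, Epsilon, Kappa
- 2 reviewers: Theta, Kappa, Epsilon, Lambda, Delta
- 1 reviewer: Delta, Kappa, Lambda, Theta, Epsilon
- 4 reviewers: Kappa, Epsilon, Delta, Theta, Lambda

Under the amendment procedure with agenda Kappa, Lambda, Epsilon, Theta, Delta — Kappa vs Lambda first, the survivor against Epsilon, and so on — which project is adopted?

Delta

Round 1: Kappa vs Lambda — 7–4, Kappa advances.
Round 2: Kappa vs Epsilon — 7–4, Kappa advances.
Round 3: Kappa vs Theta — 5–6, Theta advances.
Round 4: Theta vs Delta — 2–9, Delta advances.
The agenda winner is Delta.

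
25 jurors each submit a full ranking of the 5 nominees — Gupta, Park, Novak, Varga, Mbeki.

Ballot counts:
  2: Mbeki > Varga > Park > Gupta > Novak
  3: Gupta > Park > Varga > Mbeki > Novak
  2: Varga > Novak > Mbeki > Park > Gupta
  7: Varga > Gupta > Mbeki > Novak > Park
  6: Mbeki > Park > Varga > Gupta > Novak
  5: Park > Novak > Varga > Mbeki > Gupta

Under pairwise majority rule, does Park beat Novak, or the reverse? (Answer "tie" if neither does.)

Park

Ballots ranking Park above Novak: 2 + 3 + 6 + 5 = 16.
Ballots ranking Novak above Park: 25 − 16 = 9.
Park wins the head-to-head 16–9.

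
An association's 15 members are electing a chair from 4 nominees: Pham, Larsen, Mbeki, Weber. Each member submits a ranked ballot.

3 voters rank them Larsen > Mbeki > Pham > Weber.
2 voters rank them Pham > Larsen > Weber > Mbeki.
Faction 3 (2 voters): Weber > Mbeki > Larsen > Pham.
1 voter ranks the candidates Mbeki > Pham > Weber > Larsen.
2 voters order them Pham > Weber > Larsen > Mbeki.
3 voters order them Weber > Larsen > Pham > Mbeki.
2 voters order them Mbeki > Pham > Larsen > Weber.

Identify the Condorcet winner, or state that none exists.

none

Pairwise majorities:
Pham vs Larsen: Larsen wins 8–7.
Pham–Mbeki: Mbeki 8–7.
Pham vs Weber: Pham, 10–5.
Larsen vs Mbeki: Larsen, 10–5.
Larsen–Weber: Weber 8–7.
Mbeki vs Weber: Weber, 9–6.
Each candidate drops at least one matchup (Pham loses to Larsen; Larsen loses to Weber; Mbeki loses to Larsen; Weber loses to Pham); the cycle Pham > Weber > Larsen > Pham rules out a Condorcet winner.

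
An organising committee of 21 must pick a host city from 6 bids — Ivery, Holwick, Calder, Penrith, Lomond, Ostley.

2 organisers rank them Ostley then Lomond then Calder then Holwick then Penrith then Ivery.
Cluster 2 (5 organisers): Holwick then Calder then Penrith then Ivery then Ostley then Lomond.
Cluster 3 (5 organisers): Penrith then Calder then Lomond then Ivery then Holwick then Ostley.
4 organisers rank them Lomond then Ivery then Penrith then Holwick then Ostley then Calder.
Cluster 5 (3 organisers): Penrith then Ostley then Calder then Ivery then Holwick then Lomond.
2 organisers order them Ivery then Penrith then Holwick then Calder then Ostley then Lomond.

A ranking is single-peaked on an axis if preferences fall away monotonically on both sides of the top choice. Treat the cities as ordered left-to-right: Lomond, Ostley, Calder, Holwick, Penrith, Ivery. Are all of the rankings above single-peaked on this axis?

Axis positions: Lomond=1, Ostley=2, Calder=3, Holwick=4, Penrith=5, Ivery=6.
Cluster 1 (peak Ostley at position 2): ranking walks positions 2-1-3-4-5-6, expanding outward from the peak — single-peaked.
Cluster 2 (peak Holwick at position 4): ranking walks positions 4-3-5-6-2-1, expanding outward from the peak — single-peaked.
Cluster 3: ranking walks positions 5-3-1-6-4-2; Calder is ranked above Holwick even though Holwick lies between Calder and the peak Penrith on the axis — preferences dip and rise again. Not single-peaked.
Cluster 4: ranking walks positions 1-6-5-4-2-3; Ivery is ranked above Ostley even though Ostley lies between Ivery and the peak Lomond on the axis — preferences dip and rise again. Not single-peaked.
Cluster 5: ranking walks positions 5-2-3-6-4-1; Ostley is ranked above Holwick even though Holwick lies between Ostley and the peak Penrith on the axis — preferences dip and rise again. Not single-peaked.
Cluster 6 (peak Ivery at position 6): ranking walks positions 6-5-4-3-2-1, expanding outward from the peak — single-peaked.
Cluster 3 violates single-peakedness, so the profile is not single-peaked on this axis.

no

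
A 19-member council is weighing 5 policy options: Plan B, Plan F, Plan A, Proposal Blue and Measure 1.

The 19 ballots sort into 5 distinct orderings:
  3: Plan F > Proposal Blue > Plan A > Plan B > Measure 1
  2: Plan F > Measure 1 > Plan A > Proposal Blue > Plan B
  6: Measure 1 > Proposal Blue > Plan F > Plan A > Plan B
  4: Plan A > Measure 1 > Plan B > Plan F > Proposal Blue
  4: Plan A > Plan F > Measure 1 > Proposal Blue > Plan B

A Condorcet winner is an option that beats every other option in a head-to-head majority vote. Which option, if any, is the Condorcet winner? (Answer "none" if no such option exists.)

Head-to-head results (19 council members):
Plan B–Plan F: Plan F 15–4.
Plan B–Plan A: Plan A 19–0.
Plan B vs Proposal Blue: Proposal Blue wins 15–4.
Plan B–Measure 1: Measure 1 16–3.
Plan F–Plan A: Plan F 11–8.
Plan F vs Proposal Blue: Plan F, 13–6.
Plan F vs Measure 1: Measure 1, 10–9.
Plan A vs Proposal Blue: Plan A wins 10–9.
Plan A vs Measure 1: Plan A, 11–8.
Proposal Blue vs Measure 1: Measure 1, 16–3.
Each option drops at least one matchup (Plan B loses to Plan F; Plan F loses to Measure 1; Plan A loses to Plan F; Proposal Blue loses to Plan F; Measure 1 loses to Plan A); the cycle Plan F → Plan A → Measure 1 → Plan F rules out a Condorcet winner.

none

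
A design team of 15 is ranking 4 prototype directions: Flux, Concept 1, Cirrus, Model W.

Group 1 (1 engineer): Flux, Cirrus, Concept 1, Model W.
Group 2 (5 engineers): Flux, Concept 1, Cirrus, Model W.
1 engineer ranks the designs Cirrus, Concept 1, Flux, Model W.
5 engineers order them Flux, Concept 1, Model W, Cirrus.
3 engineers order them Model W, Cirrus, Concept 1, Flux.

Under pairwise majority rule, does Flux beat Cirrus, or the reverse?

Flux

Ballots ranking Flux above Cirrus: 1 + 5 + 5 = 11.
Ballots ranking Cirrus above Flux: 15 − 11 = 4.
Flux wins the head-to-head 11–4.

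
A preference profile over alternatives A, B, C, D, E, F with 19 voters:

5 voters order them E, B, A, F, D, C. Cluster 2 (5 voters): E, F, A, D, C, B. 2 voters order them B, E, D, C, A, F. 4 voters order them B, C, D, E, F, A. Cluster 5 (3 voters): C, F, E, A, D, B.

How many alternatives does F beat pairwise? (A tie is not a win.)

F against each rival (19 voters):
F vs A: F, 12–7.
F vs B: B wins 11–8.
F vs C: F, 10–9.
F vs D: 5+5+3 = 13 for F, 6 for D — F by 13–6.
F–E: E 16–3.
F beats A, C, D; loses to B, E — 3 pairwise wins.

3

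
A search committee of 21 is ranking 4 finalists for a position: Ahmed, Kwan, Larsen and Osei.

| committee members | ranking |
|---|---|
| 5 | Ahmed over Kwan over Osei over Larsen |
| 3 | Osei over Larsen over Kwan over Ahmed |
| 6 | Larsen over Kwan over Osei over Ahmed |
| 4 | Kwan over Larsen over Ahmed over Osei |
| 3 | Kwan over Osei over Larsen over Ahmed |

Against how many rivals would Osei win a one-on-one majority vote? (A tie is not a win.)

Osei against each rival (21 committee members):
Osei vs Ahmed: 12 to 9, Osei.
Osei–Kwan: Kwan 18–3.
Osei vs Larsen: 5+3+3 = 11 for Osei, 10 for Larsen — Osei by 11–10.
Osei beats Ahmed, Larsen; loses to Kwan — 2 pairwise wins.

2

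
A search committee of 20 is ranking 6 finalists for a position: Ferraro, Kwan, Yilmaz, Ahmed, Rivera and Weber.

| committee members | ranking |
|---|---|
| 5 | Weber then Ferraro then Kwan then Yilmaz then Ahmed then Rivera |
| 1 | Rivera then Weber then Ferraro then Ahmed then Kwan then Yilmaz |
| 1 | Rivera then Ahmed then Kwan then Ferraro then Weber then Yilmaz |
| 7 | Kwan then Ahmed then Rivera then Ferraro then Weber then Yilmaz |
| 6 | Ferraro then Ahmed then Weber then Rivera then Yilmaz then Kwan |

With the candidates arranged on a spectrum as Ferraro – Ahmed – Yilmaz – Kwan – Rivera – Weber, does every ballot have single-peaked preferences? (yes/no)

Axis positions: Ferraro=1, Ahmed=2, Yilmaz=3, Kwan=4, Rivera=5, Weber=6.
Group 1: ranking walks positions 6-1-4-3-2-5; Ferraro is ranked above Rivera even though Rivera lies between Ferraro and the peak Weber on the axis — preferences dip and rise again. Not single-peaked.
Group 2: ranking walks positions 5-6-1-2-4-3; Ferraro is ranked above Kwan even though Kwan lies between Ferraro and the peak Rivera on the axis — preferences dip and rise again. Not single-peaked.
Group 3: ranking walks positions 5-2-4-1-6-3; Ahmed is ranked above Kwan even though Kwan lies between Ahmed and the peak Rivera on the axis — preferences dip and rise again. Not single-peaked.
Group 4: ranking walks positions 4-2-5-1-6-3; Ahmed is ranked above Yilmaz even though Yilmaz lies between Ahmed and the peak Kwan on the axis — preferences dip and rise again. Not single-peaked.
Group 5: ranking walks positions 1-2-6-5-3-4; Weber is ranked above Yilmaz even though Yilmaz lies between Weber and the peak Ferraro on the axis — preferences dip and rise again. Not single-peaked.
Group 1 violates single-peakedness, so the profile is not single-peaked on this axis.

no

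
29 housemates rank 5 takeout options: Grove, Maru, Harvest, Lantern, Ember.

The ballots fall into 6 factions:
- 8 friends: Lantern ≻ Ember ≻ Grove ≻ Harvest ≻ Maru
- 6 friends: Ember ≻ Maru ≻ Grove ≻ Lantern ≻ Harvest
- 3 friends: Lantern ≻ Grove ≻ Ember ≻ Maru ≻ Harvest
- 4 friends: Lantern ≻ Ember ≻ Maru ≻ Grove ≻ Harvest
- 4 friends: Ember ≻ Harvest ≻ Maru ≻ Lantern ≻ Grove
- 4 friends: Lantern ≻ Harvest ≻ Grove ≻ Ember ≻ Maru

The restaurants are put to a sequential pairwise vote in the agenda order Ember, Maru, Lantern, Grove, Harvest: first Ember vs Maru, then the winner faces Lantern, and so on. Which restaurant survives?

Round 1: Ember vs Maru — 29–0, Ember advances.
Round 2: Ember vs Lantern — 10–19, Lantern advances.
Round 3: Lantern vs Grove — 23–6, Lantern advances.
Round 4: Lantern vs Harvest — 25–4, Lantern advances.
Lantern survives the agenda.

Lantern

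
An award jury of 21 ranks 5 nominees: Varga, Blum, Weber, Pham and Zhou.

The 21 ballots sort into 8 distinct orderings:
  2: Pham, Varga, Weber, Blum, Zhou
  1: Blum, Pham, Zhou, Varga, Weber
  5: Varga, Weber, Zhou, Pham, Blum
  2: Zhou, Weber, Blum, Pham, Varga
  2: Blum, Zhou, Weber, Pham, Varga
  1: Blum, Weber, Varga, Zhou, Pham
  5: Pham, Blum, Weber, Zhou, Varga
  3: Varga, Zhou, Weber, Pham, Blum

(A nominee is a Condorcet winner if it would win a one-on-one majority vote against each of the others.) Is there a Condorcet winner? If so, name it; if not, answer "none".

Pairwise majorities:
Varga vs Blum: 10 to 11, Blum.
Varga vs Weber: Varga, 11–10.
Varga vs Pham: 5+1+3 = 9 for Varga, 12 for Pham — Pham by 12–9.
Varga vs Zhou: Varga, 11–10.
Blum vs Weber: Weber, 12–9.
Blum vs Pham: 6 to 15, Pham.
Blum–Zhou: Blum 11–10.
Weber–Pham: Weber 13–8.
Weber vs Zhou: 13 to 8, Weber.
Pham vs Zhou: Pham is ranked higher on 2+1+5 = 8 ballots, Zhou on 13. Zhou wins 13–8.
No nominee is unbeaten: Varga loses to Blum; Blum loses to Weber; Weber loses to Varga; Pham loses to Weber; Zhou loses to Varga. In particular Varga → Weber → Blum → Varga is a majority cycle — no Condorcet winner exists.

none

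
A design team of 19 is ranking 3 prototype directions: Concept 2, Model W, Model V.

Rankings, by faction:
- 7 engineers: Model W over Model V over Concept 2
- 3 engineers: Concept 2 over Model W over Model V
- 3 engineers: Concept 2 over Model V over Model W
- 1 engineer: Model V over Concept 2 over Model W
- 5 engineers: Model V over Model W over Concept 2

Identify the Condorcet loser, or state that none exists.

Head-to-head results (19 engineers):
Concept 2 vs Model W: Concept 2 preferred on 3+3+1 = 7 ballots; Model W wins 12–7.
Concept 2 vs Model V: Model V wins 13–6.
Model W vs Model V: Model W is ranked higher on 7+3 = 10 ballots, Model V on 9. Model W wins 10–9.
Only Concept 2 has no wins; Concept 2 is the Condorcet loser.

Concept 2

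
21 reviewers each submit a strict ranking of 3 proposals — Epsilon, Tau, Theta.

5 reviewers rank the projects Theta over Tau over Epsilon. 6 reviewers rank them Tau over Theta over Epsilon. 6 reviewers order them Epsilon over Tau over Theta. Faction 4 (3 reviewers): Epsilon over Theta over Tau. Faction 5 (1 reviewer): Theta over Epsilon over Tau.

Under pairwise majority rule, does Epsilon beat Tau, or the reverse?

Tau

Ballots ranking Epsilon above Tau: 6 + 3 + 1 = 10.
Ballots ranking Tau above Epsilon: 21 − 10 = 11.
Tau wins the head-to-head 11–10.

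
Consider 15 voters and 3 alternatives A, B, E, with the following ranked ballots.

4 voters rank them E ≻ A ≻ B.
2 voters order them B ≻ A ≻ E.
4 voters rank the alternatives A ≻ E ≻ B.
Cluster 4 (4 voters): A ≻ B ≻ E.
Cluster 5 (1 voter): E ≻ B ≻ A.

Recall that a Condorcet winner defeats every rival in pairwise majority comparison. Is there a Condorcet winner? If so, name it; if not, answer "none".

A

Head-to-head results (15 voters):
A vs B: 12 to 3, A.
A vs E: 10 to 5, A.
B vs E: 6 to 9, E.
A beats each of B, E — A is the Condorcet winner.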